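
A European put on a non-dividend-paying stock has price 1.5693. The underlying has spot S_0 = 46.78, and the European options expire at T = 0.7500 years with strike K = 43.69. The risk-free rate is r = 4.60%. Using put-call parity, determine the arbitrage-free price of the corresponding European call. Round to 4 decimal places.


Put-call parity: C - P = S_0 * exp(-qT) - K * exp(-rT).
S_0 * exp(-qT) = 46.7800 * 1.00000000 = 46.78000000
K * exp(-rT) = 43.6900 * 0.96608834 = 42.20839956
C = P + S*exp(-qT) - K*exp(-rT)
C = 1.5693 + 46.78000000 - 42.20839956 = 6.1409

Answer: Call price = 6.1409


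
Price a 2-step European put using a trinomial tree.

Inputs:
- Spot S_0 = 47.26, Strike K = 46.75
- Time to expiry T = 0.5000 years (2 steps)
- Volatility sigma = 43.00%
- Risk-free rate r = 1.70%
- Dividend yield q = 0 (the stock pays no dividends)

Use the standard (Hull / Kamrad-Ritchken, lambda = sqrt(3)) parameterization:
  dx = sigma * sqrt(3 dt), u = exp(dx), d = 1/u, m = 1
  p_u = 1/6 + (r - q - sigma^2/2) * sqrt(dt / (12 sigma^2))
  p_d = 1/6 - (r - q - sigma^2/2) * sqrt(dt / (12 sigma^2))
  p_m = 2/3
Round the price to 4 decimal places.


dt = T/N = 0.250000; dx = sigma*sqrt(3*dt) = 0.372391
u = exp(dx) = 1.451200; d = 1/u = 0.689085
p_u = 0.141340, p_m = 0.666667, p_d = 0.191993
Discount per step: exp(-r*dt) = 0.995759
Stock lattice S(k, j) with j the centered position index:
  k=0: S(0,+0) = 47.2600
  k=1: S(1,-1) = 32.5661; S(1,+0) = 47.2600; S(1,+1) = 68.5837
  k=2: S(2,-2) = 22.4408; S(2,-1) = 32.5661; S(2,+0) = 47.2600; S(2,+1) = 68.5837; S(2,+2) = 99.5287
Terminal payoffs V(N, j) = max(K - S_T, 0):
  V(2,-2) = 24.309162; V(2,-1) = 14.183852; V(2,+0) = 0.000000; V(2,+1) = 0.000000; V(2,+2) = 0.000000
Backward induction: V(k, j) = exp(-r*dt) * [p_u * V(k+1, j+1) + p_m * V(k+1, j) + p_d * V(k+1, j-1)]
  V(1,-1) = exp(-r*dt) * [p_u*0.000000 + p_m*14.183852 + p_d*24.309162] = 14.063191
  V(1,+0) = exp(-r*dt) * [p_u*0.000000 + p_m*0.000000 + p_d*14.183852] = 2.711649
  V(1,+1) = exp(-r*dt) * [p_u*0.000000 + p_m*0.000000 + p_d*0.000000] = 0.000000
  V(0,+0) = exp(-r*dt) * [p_u*0.000000 + p_m*2.711649 + p_d*14.063191] = 4.488681

Answer: Price = V(0,0) = 4.4887


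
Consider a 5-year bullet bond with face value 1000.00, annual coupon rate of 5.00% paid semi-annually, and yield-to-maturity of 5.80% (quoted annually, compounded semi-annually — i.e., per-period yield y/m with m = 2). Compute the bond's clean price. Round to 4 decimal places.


Coupon per period c = face * coupon_rate / m = 25.000000
Periods per year m = 2; per-period yield y/m = 0.029000
Number of cashflows N = 10
Cashflows (t years, CF_t, discount factor 1/(1+y/m)^(m*t), PV):
  t = 0.5000: CF_t = 25.000000, DF = 0.971817, PV = 24.295432
  t = 1.0000: CF_t = 25.000000, DF = 0.944429, PV = 23.610722
  t = 1.5000: CF_t = 25.000000, DF = 0.917812, PV = 22.945308
  t = 2.0000: CF_t = 25.000000, DF = 0.891946, PV = 22.298647
  t = 2.5000: CF_t = 25.000000, DF = 0.866808, PV = 21.670211
  t = 3.0000: CF_t = 25.000000, DF = 0.842379, PV = 21.059486
  t = 3.5000: CF_t = 25.000000, DF = 0.818639, PV = 20.465972
  t = 4.0000: CF_t = 25.000000, DF = 0.795567, PV = 19.889186
  t = 4.5000: CF_t = 25.000000, DF = 0.773146, PV = 19.328655
  t = 5.0000: CF_t = 1025.000000, DF = 0.751357, PV = 770.140775
Price P = sum_t PV_t = 965.704394

Answer: Price = 965.7044


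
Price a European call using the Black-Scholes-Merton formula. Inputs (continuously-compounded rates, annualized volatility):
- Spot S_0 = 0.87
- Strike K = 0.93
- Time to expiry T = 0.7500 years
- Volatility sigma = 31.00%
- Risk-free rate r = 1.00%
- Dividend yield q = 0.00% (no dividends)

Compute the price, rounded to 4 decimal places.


Answer: Price = 0.0715

Derivation:
d1 = (ln(S/K) + (r - q + 0.5*sigma^2) * T) / (sigma * sqrt(T)) = -0.08624449
d2 = d1 - sigma * sqrt(T) = -0.35471236
exp(-rT) = 0.99252805; exp(-qT) = 1.00000000
C = S_0 * exp(-qT) * N(d1) - K * exp(-rT) * N(d2)
N(d1) = 0.46563603; N(d2) = 0.36140254
C = 0.8700 * 1.00000000 * 0.46563603 - 0.9300 * 0.99252805 * 0.36140254 = 0.0715


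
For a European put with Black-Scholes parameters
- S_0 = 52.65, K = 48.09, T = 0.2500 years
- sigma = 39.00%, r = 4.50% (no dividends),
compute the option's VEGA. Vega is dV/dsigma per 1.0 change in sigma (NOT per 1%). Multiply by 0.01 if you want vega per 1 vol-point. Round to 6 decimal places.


d1 = 0.6197665810; d2 = 0.4247665810
phi(d1) = 0.3292315947; exp(-qT) = 1.0000000000; exp(-rT) = 0.9888130446
Vega = S * exp(-qT) * phi(d1) * sqrt(T) = 52.6500 * 1.0000000000 * 0.3292315947 * 0.5000000000 = 8.667022

Answer: Vega = 8.667022


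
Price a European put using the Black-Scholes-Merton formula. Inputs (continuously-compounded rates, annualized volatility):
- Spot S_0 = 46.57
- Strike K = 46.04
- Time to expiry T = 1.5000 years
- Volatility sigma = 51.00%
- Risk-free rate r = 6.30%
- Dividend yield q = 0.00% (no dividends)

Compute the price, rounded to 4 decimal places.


d1 = (ln(S/K) + (r - q + 0.5*sigma^2) * T) / (sigma * sqrt(T)) = 0.48192666
d2 = d1 - sigma * sqrt(T) = -0.14269323
exp(-rT) = 0.90982773; exp(-qT) = 1.00000000
P = K * exp(-rT) * N(-d2) - S_0 * exp(-qT) * N(-d1)
N(-d1) = 0.31492902; N(-d2) = 0.55673377
P = 46.0400 * 0.90982773 * 0.55673377 - 46.5700 * 1.00000000 * 0.31492902 = 8.6545

Answer: Price = 8.6545


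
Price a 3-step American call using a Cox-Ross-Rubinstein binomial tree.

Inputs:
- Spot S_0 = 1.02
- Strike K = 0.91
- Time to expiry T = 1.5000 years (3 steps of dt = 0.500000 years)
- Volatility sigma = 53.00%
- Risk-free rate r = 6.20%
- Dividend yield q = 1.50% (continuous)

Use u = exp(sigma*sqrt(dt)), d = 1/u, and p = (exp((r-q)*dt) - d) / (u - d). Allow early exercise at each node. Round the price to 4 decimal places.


Answer: Price = V(0,0) = 0.3404

Derivation:
dt = T/N = 0.500000
u = exp(sigma*sqrt(dt)) = 1.454652; d = 1/u = 0.687450
p = (exp((r-q)*dt) - d) / (u - d) = 0.438383
Discount per step: exp(-r*dt) = 0.969476
Stock lattice S(k, i) with i counting down-moves:
  k=0: S(0,0) = 1.0200
  k=1: S(1,0) = 1.4837; S(1,1) = 0.7012
  k=2: S(2,0) = 2.1583; S(2,1) = 1.0200; S(2,2) = 0.4820
  k=3: S(3,0) = 3.1396; S(3,1) = 1.4837; S(3,2) = 0.7012; S(3,3) = 0.3314
Terminal payoffs V(N, i) = max(S_T - K, 0):
  V(3,0) = 2.229622; V(3,1) = 0.573745; V(3,2) = 0.000000; V(3,3) = 0.000000
Backward induction: V(k, i) = exp(-r*dt) * [p * V(k+1, i) + (1-p) * V(k+1, i+1)]; then take max(V_cont, immediate exercise) for American.
  V(2,0) = exp(-r*dt) * [p*2.229622 + (1-p)*0.573745] = 1.259983; exercise = 1.248332; V(2,0) = max -> 1.259983
  V(2,1) = exp(-r*dt) * [p*0.573745 + (1-p)*0.000000] = 0.243843; exercise = 0.110000; V(2,1) = max -> 0.243843
  V(2,2) = exp(-r*dt) * [p*0.000000 + (1-p)*0.000000] = 0.000000; exercise = 0.000000; V(2,2) = max -> 0.000000
  V(1,0) = exp(-r*dt) * [p*1.259983 + (1-p)*0.243843] = 0.668261; exercise = 0.573745; V(1,0) = max -> 0.668261
  V(1,1) = exp(-r*dt) * [p*0.243843 + (1-p)*0.000000] = 0.103634; exercise = 0.000000; V(1,1) = max -> 0.103634
  V(0,0) = exp(-r*dt) * [p*0.668261 + (1-p)*0.103634] = 0.340438; exercise = 0.110000; V(0,0) = max -> 0.340438


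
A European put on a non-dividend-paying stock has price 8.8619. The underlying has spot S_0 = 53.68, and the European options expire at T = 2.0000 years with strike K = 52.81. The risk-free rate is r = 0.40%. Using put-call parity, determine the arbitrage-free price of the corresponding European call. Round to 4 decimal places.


Put-call parity: C - P = S_0 * exp(-qT) - K * exp(-rT).
S_0 * exp(-qT) = 53.6800 * 1.00000000 = 53.68000000
K * exp(-rT) = 52.8100 * 0.99203191 = 52.38920542
C = P + S*exp(-qT) - K*exp(-rT)
C = 8.8619 + 53.68000000 - 52.38920542 = 10.1527

Answer: Call price = 10.1527


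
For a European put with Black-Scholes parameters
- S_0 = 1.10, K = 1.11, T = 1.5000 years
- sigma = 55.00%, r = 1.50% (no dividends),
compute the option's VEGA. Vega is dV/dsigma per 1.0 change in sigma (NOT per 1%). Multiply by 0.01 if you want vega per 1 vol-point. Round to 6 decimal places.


d1 = 0.3567721366; d2 = -0.3168375427
phi(d1) = 0.3743434034; exp(-qT) = 1.0000000000; exp(-rT) = 0.9777512372
Vega = S * exp(-qT) * phi(d1) * sqrt(T) = 1.1000 * 1.0000000000 * 0.3743434034 * 1.2247448714 = 0.504323

Answer: Vega = 0.504323


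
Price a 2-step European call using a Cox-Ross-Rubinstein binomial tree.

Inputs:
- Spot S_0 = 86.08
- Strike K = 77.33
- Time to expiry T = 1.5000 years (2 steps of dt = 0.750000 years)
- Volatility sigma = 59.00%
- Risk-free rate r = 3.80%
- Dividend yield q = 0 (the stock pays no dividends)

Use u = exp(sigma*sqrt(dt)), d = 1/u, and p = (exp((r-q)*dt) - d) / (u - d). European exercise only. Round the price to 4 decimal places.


dt = T/N = 0.750000
u = exp(sigma*sqrt(dt)) = 1.666882; d = 1/u = 0.599922
p = (exp((r-q)*dt) - d) / (u - d) = 0.402065
Discount per step: exp(-r*dt) = 0.971902
Stock lattice S(k, i) with i counting down-moves:
  k=0: S(0,0) = 86.0800
  k=1: S(1,0) = 143.4852; S(1,1) = 51.6413
  k=2: S(2,0) = 239.1730; S(2,1) = 86.0800; S(2,2) = 30.9808
Terminal payoffs V(N, i) = max(S_T - K, 0):
  V(2,0) = 161.842984; V(2,1) = 8.750000; V(2,2) = 0.000000
Backward induction: V(k, i) = exp(-r*dt) * [p * V(k+1, i) + (1-p) * V(k+1, i+1)].
  V(1,0) = exp(-r*dt) * [p*161.842984 + (1-p)*8.750000] = 68.328023
  V(1,1) = exp(-r*dt) * [p*8.750000 + (1-p)*0.000000] = 3.419222
  V(0,0) = exp(-r*dt) * [p*68.328023 + (1-p)*3.419222] = 28.687449

Answer: Price = V(0,0) = 28.6874


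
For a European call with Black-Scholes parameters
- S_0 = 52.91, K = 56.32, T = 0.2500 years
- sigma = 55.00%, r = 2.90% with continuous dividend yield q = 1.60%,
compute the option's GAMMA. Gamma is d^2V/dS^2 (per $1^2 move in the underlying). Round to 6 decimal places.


Answer: Gamma = 0.027226

Derivation:
d1 = -0.0777994725; d2 = -0.3527994725
phi(d1) = 0.3977367550; exp(-qT) = 0.9960079893; exp(-rT) = 0.9927762179
Gamma = exp(-qT) * phi(d1) / (S * sigma * sqrt(T)) = 0.9960079893 * 0.3977367550 / (52.9100 * 0.5500 * 0.5000000000) = 0.027226


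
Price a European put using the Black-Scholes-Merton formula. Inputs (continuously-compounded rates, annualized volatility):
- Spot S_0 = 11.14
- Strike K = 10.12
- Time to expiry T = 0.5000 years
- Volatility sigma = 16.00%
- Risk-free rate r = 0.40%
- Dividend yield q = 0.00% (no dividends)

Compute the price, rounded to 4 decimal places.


Answer: Price = 0.1280

Derivation:
d1 = (ln(S/K) + (r - q + 0.5*sigma^2) * T) / (sigma * sqrt(T)) = 0.92302688
d2 = d1 - sigma * sqrt(T) = 0.80988980
exp(-rT) = 0.99800200; exp(-qT) = 1.00000000
P = K * exp(-rT) * N(-d2) - S_0 * exp(-qT) * N(-d1)
N(-d1) = 0.17799660; N(-d2) = 0.20900176
P = 10.1200 * 0.99800200 * 0.20900176 - 11.1400 * 1.00000000 * 0.17799660 = 0.1280


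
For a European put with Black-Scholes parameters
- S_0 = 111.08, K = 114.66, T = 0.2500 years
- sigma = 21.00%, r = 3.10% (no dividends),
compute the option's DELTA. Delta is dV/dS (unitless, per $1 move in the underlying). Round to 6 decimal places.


Answer: Delta = -0.569771

Derivation:
d1 = -0.1757910956; d2 = -0.2807910956
phi(d1) = 0.3928254993; exp(-qT) = 1.0000000000; exp(-rT) = 0.9922799538
N(-d1) = 0.5697709673
Delta = -exp(-qT) * N(-d1) = -1.0000000000 * 0.5697709673 = -0.569771


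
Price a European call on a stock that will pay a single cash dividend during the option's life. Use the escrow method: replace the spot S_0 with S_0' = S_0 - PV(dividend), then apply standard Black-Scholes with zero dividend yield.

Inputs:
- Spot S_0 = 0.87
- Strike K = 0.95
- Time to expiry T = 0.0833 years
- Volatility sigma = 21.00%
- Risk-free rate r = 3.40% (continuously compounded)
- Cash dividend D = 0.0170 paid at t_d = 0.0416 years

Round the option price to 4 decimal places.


PV(D) = D * exp(-r * t_d) = 0.0170 * 0.99858660 = 0.01697597
S_0' = S_0 - PV(D) = 0.8700 - 0.01697597 = 0.85302403
d1 = (ln(S_0'/K) + (r + sigma^2/2)*T) / (sigma*sqrt(T)) = -1.69948679
d2 = d1 - sigma*sqrt(T) = -1.76009644
exp(-rT) = 0.99717181
N(d1) = 0.04461375; N(d2) = 0.03919573
C = S_0' * N(d1) - K * exp(-rT) * N(d2) = 0.85302403 * 0.04461375 - 0.9500 * 0.99717181 * 0.03919573 = 0.0009

Answer: Price = 0.0009


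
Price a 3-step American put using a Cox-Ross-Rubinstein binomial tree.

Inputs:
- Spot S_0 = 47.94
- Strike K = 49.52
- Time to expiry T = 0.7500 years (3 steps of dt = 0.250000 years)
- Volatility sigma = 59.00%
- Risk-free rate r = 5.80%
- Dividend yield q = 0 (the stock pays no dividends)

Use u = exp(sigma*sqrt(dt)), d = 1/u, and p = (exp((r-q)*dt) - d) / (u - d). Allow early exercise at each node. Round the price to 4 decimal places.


dt = T/N = 0.250000
u = exp(sigma*sqrt(dt)) = 1.343126; d = 1/u = 0.744532
p = (exp((r-q)*dt) - d) / (u - d) = 0.451180
Discount per step: exp(-r*dt) = 0.985605
Stock lattice S(k, i) with i counting down-moves:
  k=0: S(0,0) = 47.9400
  k=1: S(1,0) = 64.3895; S(1,1) = 35.6928
  k=2: S(2,0) = 86.4832; S(2,1) = 47.9400; S(2,2) = 26.5745
  k=3: S(3,0) = 116.1579; S(3,1) = 64.3895; S(3,2) = 35.6928; S(3,3) = 19.7855
Terminal payoffs V(N, i) = max(K - S_T, 0):
  V(3,0) = 0.000000; V(3,1) = 0.000000; V(3,2) = 13.827156; V(3,3) = 29.734483
Backward induction: V(k, i) = exp(-r*dt) * [p * V(k+1, i) + (1-p) * V(k+1, i+1)]; then take max(V_cont, immediate exercise) for American.
  V(2,0) = exp(-r*dt) * [p*0.000000 + (1-p)*0.000000] = 0.000000; exercise = 0.000000; V(2,0) = max -> 0.000000
  V(2,1) = exp(-r*dt) * [p*0.000000 + (1-p)*13.827156] = 7.479377; exercise = 1.580000; V(2,1) = max -> 7.479377
  V(2,2) = exp(-r*dt) * [p*13.827156 + (1-p)*29.734483] = 22.232691; exercise = 22.945550; V(2,2) = max -> 22.945550
  V(1,0) = exp(-r*dt) * [p*0.000000 + (1-p)*7.479377] = 4.045740; exercise = 0.000000; V(1,0) = max -> 4.045740
  V(1,1) = exp(-r*dt) * [p*7.479377 + (1-p)*22.945550] = 15.737662; exercise = 13.827156; V(1,1) = max -> 15.737662
  V(0,0) = exp(-r*dt) * [p*4.045740 + (1-p)*15.737662] = 10.311888; exercise = 1.580000; V(0,0) = max -> 10.311888

Answer: Price = V(0,0) = 10.3119


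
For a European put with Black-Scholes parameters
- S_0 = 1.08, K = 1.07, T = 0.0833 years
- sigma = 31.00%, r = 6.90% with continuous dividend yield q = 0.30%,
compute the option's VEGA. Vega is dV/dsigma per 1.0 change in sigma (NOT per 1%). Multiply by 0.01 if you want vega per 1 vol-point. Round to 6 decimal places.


d1 = 0.2101538517; d2 = 0.1206824596
phi(d1) = 0.3902292649; exp(-qT) = 0.9997501312; exp(-rT) = 0.9942687864
Vega = S * exp(-qT) * phi(d1) * sqrt(T) = 1.0800 * 0.9997501312 * 0.3902292649 * 0.2886173938 = 0.121607

Answer: Vega = 0.121607


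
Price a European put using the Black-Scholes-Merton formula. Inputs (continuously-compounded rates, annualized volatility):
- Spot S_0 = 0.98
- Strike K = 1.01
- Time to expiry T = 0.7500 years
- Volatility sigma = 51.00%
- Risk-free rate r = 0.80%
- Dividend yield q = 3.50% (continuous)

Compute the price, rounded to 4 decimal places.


Answer: Price = 0.1969

Derivation:
d1 = (ln(S/K) + (r - q + 0.5*sigma^2) * T) / (sigma * sqrt(T)) = 0.10671802
d2 = d1 - sigma * sqrt(T) = -0.33495494
exp(-rT) = 0.99401796; exp(-qT) = 0.97409154
P = K * exp(-rT) * N(-d2) - S_0 * exp(-qT) * N(-d1)
N(-d1) = 0.45750634; N(-d2) = 0.63117046
P = 1.0100 * 0.99401796 * 0.63117046 - 0.9800 * 0.97409154 * 0.45750634 = 0.1969


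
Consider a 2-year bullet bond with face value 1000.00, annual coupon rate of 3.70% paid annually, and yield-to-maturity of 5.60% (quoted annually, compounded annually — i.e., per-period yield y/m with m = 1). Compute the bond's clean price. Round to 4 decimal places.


Answer: Price = 964.9693

Derivation:
Coupon per period c = face * coupon_rate / m = 37.000000
Periods per year m = 1; per-period yield y/m = 0.056000
Number of cashflows N = 2
Cashflows (t years, CF_t, discount factor 1/(1+y/m)^(m*t), PV):
  t = 1.0000: CF_t = 37.000000, DF = 0.946970, PV = 35.037879
  t = 2.0000: CF_t = 1037.000000, DF = 0.896752, PV = 929.931416
Price P = sum_t PV_t = 964.969295


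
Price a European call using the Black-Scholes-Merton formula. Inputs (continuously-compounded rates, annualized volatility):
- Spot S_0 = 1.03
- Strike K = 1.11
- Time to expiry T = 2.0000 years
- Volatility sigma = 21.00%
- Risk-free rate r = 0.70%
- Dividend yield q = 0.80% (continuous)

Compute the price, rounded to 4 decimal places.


Answer: Price = 0.0881

Derivation:
d1 = (ln(S/K) + (r - q + 0.5*sigma^2) * T) / (sigma * sqrt(T)) = -0.11011071
d2 = d1 - sigma * sqrt(T) = -0.40709556
exp(-rT) = 0.98609754; exp(-qT) = 0.98412732
C = S_0 * exp(-qT) * N(d1) - K * exp(-rT) * N(d2)
N(d1) = 0.45616079; N(d2) = 0.34196890
C = 1.0300 * 0.98412732 * 0.45616079 - 1.1100 * 0.98609754 * 0.34196890 = 0.0881


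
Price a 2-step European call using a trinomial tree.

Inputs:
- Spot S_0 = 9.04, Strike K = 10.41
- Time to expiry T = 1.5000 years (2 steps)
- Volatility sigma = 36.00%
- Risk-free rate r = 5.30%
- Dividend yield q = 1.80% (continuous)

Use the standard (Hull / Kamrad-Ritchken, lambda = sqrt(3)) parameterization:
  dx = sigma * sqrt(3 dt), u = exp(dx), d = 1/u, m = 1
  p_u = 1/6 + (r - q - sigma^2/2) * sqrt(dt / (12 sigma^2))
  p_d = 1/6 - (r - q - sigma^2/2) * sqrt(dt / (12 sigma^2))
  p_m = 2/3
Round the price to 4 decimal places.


dt = T/N = 0.750000; dx = sigma*sqrt(3*dt) = 0.540000
u = exp(dx) = 1.716007; d = 1/u = 0.582748
p_u = 0.145972, p_m = 0.666667, p_d = 0.187361
Discount per step: exp(-r*dt) = 0.961030
Stock lattice S(k, j) with j the centered position index:
  k=0: S(0,+0) = 9.0400
  k=1: S(1,-1) = 5.2680; S(1,+0) = 9.0400; S(1,+1) = 15.5127
  k=2: S(2,-2) = 3.0699; S(2,-1) = 5.2680; S(2,+0) = 9.0400; S(2,+1) = 15.5127; S(2,+2) = 26.6199
Terminal payoffs V(N, j) = max(S_T - K, 0):
  V(2,-2) = 0.000000; V(2,-1) = 0.000000; V(2,+0) = 0.000000; V(2,+1) = 5.102702; V(2,+2) = 16.209903
Backward induction: V(k, j) = exp(-r*dt) * [p_u * V(k+1, j+1) + p_m * V(k+1, j) + p_d * V(k+1, j-1)]
  V(1,-1) = exp(-r*dt) * [p_u*0.000000 + p_m*0.000000 + p_d*0.000000] = 0.000000
  V(1,+0) = exp(-r*dt) * [p_u*5.102702 + p_m*0.000000 + p_d*0.000000] = 0.715826
  V(1,+1) = exp(-r*dt) * [p_u*16.209903 + p_m*5.102702 + p_d*0.000000] = 5.543216
  V(0,+0) = exp(-r*dt) * [p_u*5.543216 + p_m*0.715826 + p_d*0.000000] = 1.236242

Answer: Price = V(0,0) = 1.2362


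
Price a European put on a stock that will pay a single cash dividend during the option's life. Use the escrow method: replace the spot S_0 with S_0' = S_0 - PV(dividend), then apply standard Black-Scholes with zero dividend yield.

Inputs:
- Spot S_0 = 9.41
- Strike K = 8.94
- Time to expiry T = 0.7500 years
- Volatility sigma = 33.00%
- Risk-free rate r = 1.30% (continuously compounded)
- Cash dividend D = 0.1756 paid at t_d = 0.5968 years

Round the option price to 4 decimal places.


PV(D) = D * exp(-r * t_d) = 0.1756 * 0.99227162 = 0.17424290
S_0' = S_0 - PV(D) = 9.4100 - 0.17424290 = 9.23575710
d1 = (ln(S_0'/K) + (r + sigma^2/2)*T) / (sigma*sqrt(T)) = 0.29089532
d2 = d1 - sigma*sqrt(T) = 0.00510694
exp(-rT) = 0.99029738
N(-d1) = 0.38556569; N(-d2) = 0.49796264
P = K * exp(-rT) * N(-d2) - S_0' * N(-d1) = 8.9400 * 0.99029738 * 0.49796264 - 9.23575710 * 0.38556569 = 0.8476

Answer: Price = 0.8476


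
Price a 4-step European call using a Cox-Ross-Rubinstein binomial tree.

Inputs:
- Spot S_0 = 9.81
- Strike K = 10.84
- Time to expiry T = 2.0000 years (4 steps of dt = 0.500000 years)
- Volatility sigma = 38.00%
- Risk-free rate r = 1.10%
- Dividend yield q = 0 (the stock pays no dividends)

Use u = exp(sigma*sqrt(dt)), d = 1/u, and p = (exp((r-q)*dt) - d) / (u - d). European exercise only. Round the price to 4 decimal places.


Answer: Price = V(0,0) = 1.8061

Derivation:
dt = T/N = 0.500000
u = exp(sigma*sqrt(dt)) = 1.308263; d = 1/u = 0.764372
p = (exp((r-q)*dt) - d) / (u - d) = 0.443366
Discount per step: exp(-r*dt) = 0.994515
Stock lattice S(k, i) with i counting down-moves:
  k=0: S(0,0) = 9.8100
  k=1: S(1,0) = 12.8341; S(1,1) = 7.4985
  k=2: S(2,0) = 16.7903; S(2,1) = 9.8100; S(2,2) = 5.7316
  k=3: S(3,0) = 21.9662; S(3,1) = 12.8341; S(3,2) = 7.4985; S(3,3) = 4.3811
  k=4: S(4,0) = 28.7375; S(4,1) = 16.7903; S(4,2) = 9.8100; S(4,3) = 5.7316; S(4,4) = 3.3488
Terminal payoffs V(N, i) = max(S_T - K, 0):
  V(4,0) = 17.897549; V(4,1) = 5.950335; V(4,2) = 0.000000; V(4,3) = 0.000000; V(4,4) = 0.000000
Backward induction: V(k, i) = exp(-r*dt) * [p * V(k+1, i) + (1-p) * V(k+1, i+1)].
  V(3,0) = exp(-r*dt) * [p*17.897549 + (1-p)*5.950335] = 11.185636
  V(3,1) = exp(-r*dt) * [p*5.950335 + (1-p)*0.000000] = 2.623708
  V(3,2) = exp(-r*dt) * [p*0.000000 + (1-p)*0.000000] = 0.000000
  V(3,3) = exp(-r*dt) * [p*0.000000 + (1-p)*0.000000] = 0.000000
  V(2,0) = exp(-r*dt) * [p*11.185636 + (1-p)*2.623708] = 6.384567
  V(2,1) = exp(-r*dt) * [p*2.623708 + (1-p)*0.000000] = 1.156883
  V(2,2) = exp(-r*dt) * [p*0.000000 + (1-p)*0.000000] = 0.000000
  V(1,0) = exp(-r*dt) * [p*6.384567 + (1-p)*1.156883] = 3.455604
  V(1,1) = exp(-r*dt) * [p*1.156883 + (1-p)*0.000000] = 0.510110
  V(0,0) = exp(-r*dt) * [p*3.455604 + (1-p)*0.510110] = 1.806082


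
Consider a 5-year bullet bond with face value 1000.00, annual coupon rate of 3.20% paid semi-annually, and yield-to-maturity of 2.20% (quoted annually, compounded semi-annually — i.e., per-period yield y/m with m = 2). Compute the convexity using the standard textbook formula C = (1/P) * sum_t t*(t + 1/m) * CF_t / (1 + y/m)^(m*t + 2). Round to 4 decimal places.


Coupon per period c = face * coupon_rate / m = 16.000000
Periods per year m = 2; per-period yield y/m = 0.011000
Number of cashflows N = 10
Cashflows (t years, CF_t, discount factor 1/(1+y/m)^(m*t), PV):
  t = 0.5000: CF_t = 16.000000, DF = 0.989120, PV = 15.825915
  t = 1.0000: CF_t = 16.000000, DF = 0.978358, PV = 15.653724
  t = 1.5000: CF_t = 16.000000, DF = 0.967713, PV = 15.483407
  t = 2.0000: CF_t = 16.000000, DF = 0.957184, PV = 15.314942
  t = 2.5000: CF_t = 16.000000, DF = 0.946769, PV = 15.148311
  t = 3.0000: CF_t = 16.000000, DF = 0.936468, PV = 14.983492
  t = 3.5000: CF_t = 16.000000, DF = 0.926279, PV = 14.820467
  t = 4.0000: CF_t = 16.000000, DF = 0.916201, PV = 14.659216
  t = 4.5000: CF_t = 16.000000, DF = 0.906232, PV = 14.499719
  t = 5.0000: CF_t = 1016.000000, DF = 0.896372, PV = 910.714292
Price P = sum_t PV_t = 1047.103484
Convexity numerator sum_t t*(t + 1/m) * CF_t / (1+y/m)^(m*t + 2):
  t = 0.5000: term = 7.741703
  t = 1.0000: term = 22.972413
  t = 1.5000: term = 45.444932
  t = 2.0000: term = 74.917462
  t = 2.5000: term = 111.153504
  t = 3.0000: term = 153.921766
  t = 3.5000: term = 202.996064
  t = 4.0000: term = 258.155232
  t = 4.5000: term = 319.183027
  t = 5.0000: term = 24502.620558
Convexity = (1/P) * sum = 25699.106661 / 1047.103484 = 24.543044

Answer: Convexity = 24.5430


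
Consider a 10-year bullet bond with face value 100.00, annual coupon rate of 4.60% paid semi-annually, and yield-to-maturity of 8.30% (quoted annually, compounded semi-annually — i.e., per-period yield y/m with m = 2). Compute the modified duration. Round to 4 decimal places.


Coupon per period c = face * coupon_rate / m = 2.300000
Periods per year m = 2; per-period yield y/m = 0.041500
Number of cashflows N = 20
Cashflows (t years, CF_t, discount factor 1/(1+y/m)^(m*t), PV):
  t = 0.5000: CF_t = 2.300000, DF = 0.960154, PV = 2.208353
  t = 1.0000: CF_t = 2.300000, DF = 0.921895, PV = 2.120358
  t = 1.5000: CF_t = 2.300000, DF = 0.885161, PV = 2.035870
  t = 2.0000: CF_t = 2.300000, DF = 0.849890, PV = 1.954748
  t = 2.5000: CF_t = 2.300000, DF = 0.816025, PV = 1.876858
  t = 3.0000: CF_t = 2.300000, DF = 0.783510, PV = 1.802072
  t = 3.5000: CF_t = 2.300000, DF = 0.752290, PV = 1.730266
  t = 4.0000: CF_t = 2.300000, DF = 0.722314, PV = 1.661321
  t = 4.5000: CF_t = 2.300000, DF = 0.693532, PV = 1.595124
  t = 5.0000: CF_t = 2.300000, DF = 0.665897, PV = 1.531564
  t = 5.5000: CF_t = 2.300000, DF = 0.639364, PV = 1.470537
  t = 6.0000: CF_t = 2.300000, DF = 0.613887, PV = 1.411941
  t = 6.5000: CF_t = 2.300000, DF = 0.589426, PV = 1.355680
  t = 7.0000: CF_t = 2.300000, DF = 0.565940, PV = 1.301661
  t = 7.5000: CF_t = 2.300000, DF = 0.543389, PV = 1.249795
  t = 8.0000: CF_t = 2.300000, DF = 0.521737, PV = 1.199995
  t = 8.5000: CF_t = 2.300000, DF = 0.500948, PV = 1.152180
  t = 9.0000: CF_t = 2.300000, DF = 0.480987, PV = 1.106269
  t = 9.5000: CF_t = 2.300000, DF = 0.461821, PV = 1.062189
  t = 10.0000: CF_t = 102.300000, DF = 0.443419, PV = 45.361786
Price P = sum_t PV_t = 75.188568
First compute Macaulay numerator sum_t t * PV_t:
  t * PV_t at t = 0.5000: 1.104177
  t * PV_t at t = 1.0000: 2.120358
  t * PV_t at t = 1.5000: 3.053805
  t * PV_t at t = 2.0000: 3.909496
  t * PV_t at t = 2.5000: 4.692146
  t * PV_t at t = 3.0000: 5.406217
  t * PV_t at t = 3.5000: 6.055932
  t * PV_t at t = 4.0000: 6.645285
  t * PV_t at t = 4.5000: 7.178057
  t * PV_t at t = 5.0000: 7.657819
  t * PV_t at t = 5.5000: 8.087951
  t * PV_t at t = 6.0000: 8.471646
  t * PV_t at t = 6.5000: 8.811922
  t * PV_t at t = 7.0000: 9.111629
  t * PV_t at t = 7.5000: 9.373461
  t * PV_t at t = 8.0000: 9.599960
  t * PV_t at t = 8.5000: 9.793526
  t * PV_t at t = 9.0000: 9.956425
  t * PV_t at t = 9.5000: 10.090791
  t * PV_t at t = 10.0000: 453.617863
Macaulay duration D = 584.738465 / 75.188568 = 7.776960
Modified duration = D / (1 + y/m) = 7.776960 / (1 + 0.041500) = 7.467076

Answer: Modified duration = 7.4671


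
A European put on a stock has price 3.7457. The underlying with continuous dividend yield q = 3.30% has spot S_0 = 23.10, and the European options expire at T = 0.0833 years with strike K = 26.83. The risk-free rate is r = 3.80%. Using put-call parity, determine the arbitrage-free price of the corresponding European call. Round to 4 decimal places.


Put-call parity: C - P = S_0 * exp(-qT) - K * exp(-rT).
S_0 * exp(-qT) = 23.1000 * 0.99725487 = 23.03658761
K * exp(-rT) = 26.8300 * 0.99683960 = 26.74520659
C = P + S*exp(-qT) - K*exp(-rT)
C = 3.7457 + 23.03658761 - 26.74520659 = 0.0371

Answer: Call price = 0.0371


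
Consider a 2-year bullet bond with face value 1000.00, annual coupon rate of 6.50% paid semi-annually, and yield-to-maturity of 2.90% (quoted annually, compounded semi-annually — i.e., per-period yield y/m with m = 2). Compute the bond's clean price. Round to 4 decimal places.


Coupon per period c = face * coupon_rate / m = 32.500000
Periods per year m = 2; per-period yield y/m = 0.014500
Number of cashflows N = 4
Cashflows (t years, CF_t, discount factor 1/(1+y/m)^(m*t), PV):
  t = 0.5000: CF_t = 32.500000, DF = 0.985707, PV = 32.035485
  t = 1.0000: CF_t = 32.500000, DF = 0.971619, PV = 31.577610
  t = 1.5000: CF_t = 32.500000, DF = 0.957732, PV = 31.126279
  t = 2.0000: CF_t = 1032.500000, DF = 0.944043, PV = 974.724438
Price P = sum_t PV_t = 1069.463813

Answer: Price = 1069.4638


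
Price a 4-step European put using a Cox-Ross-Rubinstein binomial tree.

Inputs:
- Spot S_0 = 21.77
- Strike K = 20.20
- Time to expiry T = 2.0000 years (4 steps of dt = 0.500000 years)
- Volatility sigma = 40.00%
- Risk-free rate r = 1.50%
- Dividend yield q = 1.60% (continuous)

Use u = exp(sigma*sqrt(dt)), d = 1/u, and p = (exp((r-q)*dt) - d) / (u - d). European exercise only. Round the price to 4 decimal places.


dt = T/N = 0.500000
u = exp(sigma*sqrt(dt)) = 1.326896; d = 1/u = 0.753638
p = (exp((r-q)*dt) - d) / (u - d) = 0.428885
Discount per step: exp(-r*dt) = 0.992528
Stock lattice S(k, i) with i counting down-moves:
  k=0: S(0,0) = 21.7700
  k=1: S(1,0) = 28.8865; S(1,1) = 16.4067
  k=2: S(2,0) = 38.3294; S(2,1) = 21.7700; S(2,2) = 12.3647
  k=3: S(3,0) = 50.8592; S(3,1) = 28.8865; S(3,2) = 16.4067; S(3,3) = 9.3185
  k=4: S(4,0) = 67.4849; S(4,1) = 38.3294; S(4,2) = 21.7700; S(4,3) = 12.3647; S(4,4) = 7.0228
Terminal payoffs V(N, i) = max(K - S_T, 0):
  V(4,0) = 0.000000; V(4,1) = 0.000000; V(4,2) = 0.000000; V(4,3) = 7.835278; V(4,4) = 13.177200
Backward induction: V(k, i) = exp(-r*dt) * [p * V(k+1, i) + (1-p) * V(k+1, i+1)].
  V(3,0) = exp(-r*dt) * [p*0.000000 + (1-p)*0.000000] = 0.000000
  V(3,1) = exp(-r*dt) * [p*0.000000 + (1-p)*0.000000] = 0.000000
  V(3,2) = exp(-r*dt) * [p*0.000000 + (1-p)*7.835278] = 4.441409
  V(3,3) = exp(-r*dt) * [p*7.835278 + (1-p)*13.177200] = 10.804789
  V(2,0) = exp(-r*dt) * [p*0.000000 + (1-p)*0.000000] = 0.000000
  V(2,1) = exp(-r*dt) * [p*0.000000 + (1-p)*4.441409] = 2.517602
  V(2,2) = exp(-r*dt) * [p*4.441409 + (1-p)*10.804789] = 8.015290
  V(1,0) = exp(-r*dt) * [p*0.000000 + (1-p)*2.517602] = 1.427097
  V(1,1) = exp(-r*dt) * [p*2.517602 + (1-p)*8.015290] = 5.615142
  V(0,0) = exp(-r*dt) * [p*1.427097 + (1-p)*5.615142] = 3.790417

Answer: Price = V(0,0) = 3.7904


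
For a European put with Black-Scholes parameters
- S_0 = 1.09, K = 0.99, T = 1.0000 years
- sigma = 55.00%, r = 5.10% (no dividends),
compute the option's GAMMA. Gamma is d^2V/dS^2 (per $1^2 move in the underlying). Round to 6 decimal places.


Answer: Gamma = 0.574340

Derivation:
d1 = 0.5426873311; d2 = -0.0073126689
phi(d1) = 0.3443167354; exp(-qT) = 1.0000000000; exp(-rT) = 0.9502786705
Gamma = exp(-qT) * phi(d1) / (S * sigma * sqrt(T)) = 1.0000000000 * 0.3443167354 / (1.0900 * 0.5500 * 1.0000000000) = 0.574340


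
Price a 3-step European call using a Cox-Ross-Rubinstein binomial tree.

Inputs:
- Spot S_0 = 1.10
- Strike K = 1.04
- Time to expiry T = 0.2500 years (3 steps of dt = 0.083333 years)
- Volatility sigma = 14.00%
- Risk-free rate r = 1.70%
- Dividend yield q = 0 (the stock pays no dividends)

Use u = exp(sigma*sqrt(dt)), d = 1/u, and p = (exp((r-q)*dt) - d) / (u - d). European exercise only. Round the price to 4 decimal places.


Answer: Price = V(0,0) = 0.0722

Derivation:
dt = T/N = 0.083333
u = exp(sigma*sqrt(dt)) = 1.041242; d = 1/u = 0.960391
p = (exp((r-q)*dt) - d) / (u - d) = 0.507432
Discount per step: exp(-r*dt) = 0.998584
Stock lattice S(k, i) with i counting down-moves:
  k=0: S(0,0) = 1.1000
  k=1: S(1,0) = 1.1454; S(1,1) = 1.0564
  k=2: S(2,0) = 1.1926; S(2,1) = 1.1000; S(2,2) = 1.0146
  k=3: S(3,0) = 1.2418; S(3,1) = 1.1454; S(3,2) = 1.0564; S(3,3) = 0.9744
Terminal payoffs V(N, i) = max(S_T - K, 0):
  V(3,0) = 0.201790; V(3,1) = 0.105367; V(3,2) = 0.016430; V(3,3) = 0.000000
Backward induction: V(k, i) = exp(-r*dt) * [p * V(k+1, i) + (1-p) * V(k+1, i+1)].
  V(2,0) = exp(-r*dt) * [p*0.201790 + (1-p)*0.105367] = 0.154076
  V(2,1) = exp(-r*dt) * [p*0.105367 + (1-p)*0.016430] = 0.061472
  V(2,2) = exp(-r*dt) * [p*0.016430 + (1-p)*0.000000] = 0.008326
  V(1,0) = exp(-r*dt) * [p*0.154076 + (1-p)*0.061472] = 0.108309
  V(1,1) = exp(-r*dt) * [p*0.061472 + (1-p)*0.008326] = 0.035244
  V(0,0) = exp(-r*dt) * [p*0.108309 + (1-p)*0.035244] = 0.072217


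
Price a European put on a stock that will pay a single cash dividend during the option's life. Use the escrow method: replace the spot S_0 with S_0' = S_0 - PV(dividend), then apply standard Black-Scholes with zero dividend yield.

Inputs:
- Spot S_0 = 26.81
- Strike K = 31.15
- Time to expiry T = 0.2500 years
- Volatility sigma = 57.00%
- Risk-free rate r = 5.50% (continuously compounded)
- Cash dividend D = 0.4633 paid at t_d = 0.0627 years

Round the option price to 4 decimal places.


Answer: Price = 5.8765

Derivation:
PV(D) = D * exp(-r * t_d) = 0.4633 * 0.99655744 = 0.46170506
S_0' = S_0 - PV(D) = 26.8100 - 0.46170506 = 26.34829494
d1 = (ln(S_0'/K) + (r + sigma^2/2)*T) / (sigma*sqrt(T)) = -0.39666028
d2 = d1 - sigma*sqrt(T) = -0.68166028
exp(-rT) = 0.98634410
N(-d1) = 0.65419100; N(-d2) = 0.75227311
P = K * exp(-rT) * N(-d2) - S_0' * N(-d1) = 31.1500 * 0.98634410 * 0.75227311 - 26.34829494 * 0.65419100 = 5.8765


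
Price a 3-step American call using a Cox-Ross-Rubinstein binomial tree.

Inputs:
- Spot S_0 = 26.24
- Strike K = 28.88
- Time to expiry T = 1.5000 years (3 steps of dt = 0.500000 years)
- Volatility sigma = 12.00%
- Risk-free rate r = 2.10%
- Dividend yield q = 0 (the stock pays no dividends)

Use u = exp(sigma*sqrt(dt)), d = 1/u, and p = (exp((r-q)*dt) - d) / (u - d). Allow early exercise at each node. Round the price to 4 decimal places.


dt = T/N = 0.500000
u = exp(sigma*sqrt(dt)) = 1.088557; d = 1/u = 0.918647
p = (exp((r-q)*dt) - d) / (u - d) = 0.540923
Discount per step: exp(-r*dt) = 0.989555
Stock lattice S(k, i) with i counting down-moves:
  k=0: S(0,0) = 26.2400
  k=1: S(1,0) = 28.5637; S(1,1) = 24.1053
  k=2: S(2,0) = 31.0932; S(2,1) = 26.2400; S(2,2) = 22.1443
  k=3: S(3,0) = 33.8468; S(3,1) = 28.5637; S(3,2) = 24.1053; S(3,3) = 20.3428
Terminal payoffs V(N, i) = max(S_T - K, 0):
  V(3,0) = 4.966764; V(3,1) = 0.000000; V(3,2) = 0.000000; V(3,3) = 0.000000
Backward induction: V(k, i) = exp(-r*dt) * [p * V(k+1, i) + (1-p) * V(k+1, i+1)]; then take max(V_cont, immediate exercise) for American.
  V(2,0) = exp(-r*dt) * [p*4.966764 + (1-p)*0.000000] = 2.658574; exercise = 2.213245; V(2,0) = max -> 2.658574
  V(2,1) = exp(-r*dt) * [p*0.000000 + (1-p)*0.000000] = 0.000000; exercise = 0.000000; V(2,1) = max -> 0.000000
  V(2,2) = exp(-r*dt) * [p*0.000000 + (1-p)*0.000000] = 0.000000; exercise = 0.000000; V(2,2) = max -> 0.000000
  V(1,0) = exp(-r*dt) * [p*2.658574 + (1-p)*0.000000] = 1.423062; exercise = 0.000000; V(1,0) = max -> 1.423062
  V(1,1) = exp(-r*dt) * [p*0.000000 + (1-p)*0.000000] = 0.000000; exercise = 0.000000; V(1,1) = max -> 0.000000
  V(0,0) = exp(-r*dt) * [p*1.423062 + (1-p)*0.000000] = 0.761726; exercise = 0.000000; V(0,0) = max -> 0.761726

Answer: Price = V(0,0) = 0.7617


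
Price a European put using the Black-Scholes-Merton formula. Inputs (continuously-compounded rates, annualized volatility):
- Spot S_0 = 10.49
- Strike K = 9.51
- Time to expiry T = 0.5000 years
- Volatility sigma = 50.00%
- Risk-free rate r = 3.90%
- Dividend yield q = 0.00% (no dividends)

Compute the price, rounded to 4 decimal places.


d1 = (ln(S/K) + (r - q + 0.5*sigma^2) * T) / (sigma * sqrt(T)) = 0.50933904
d2 = d1 - sigma * sqrt(T) = 0.15578565
exp(-rT) = 0.98068890; exp(-qT) = 1.00000000
P = K * exp(-rT) * N(-d2) - S_0 * exp(-qT) * N(-d1)
N(-d1) = 0.30525730; N(-d2) = 0.43810099
P = 9.5100 * 0.98068890 * 0.43810099 - 10.4900 * 1.00000000 * 0.30525730 = 0.8837

Answer: Price = 0.8837


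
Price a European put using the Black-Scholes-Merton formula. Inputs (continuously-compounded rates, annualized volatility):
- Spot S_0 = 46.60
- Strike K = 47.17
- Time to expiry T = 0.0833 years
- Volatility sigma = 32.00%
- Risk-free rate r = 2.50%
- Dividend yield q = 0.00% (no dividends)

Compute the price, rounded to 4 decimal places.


Answer: Price = 1.9713

Derivation:
d1 = (ln(S/K) + (r - q + 0.5*sigma^2) * T) / (sigma * sqrt(T)) = -0.06290872
d2 = d1 - sigma * sqrt(T) = -0.15526628
exp(-rT) = 0.99791967; exp(-qT) = 1.00000000
P = K * exp(-rT) * N(-d2) - S_0 * exp(-qT) * N(-d1)
N(-d1) = 0.52508040; N(-d2) = 0.56169430
P = 47.1700 * 0.99791967 * 0.56169430 - 46.6000 * 1.00000000 * 0.52508040 = 1.9713


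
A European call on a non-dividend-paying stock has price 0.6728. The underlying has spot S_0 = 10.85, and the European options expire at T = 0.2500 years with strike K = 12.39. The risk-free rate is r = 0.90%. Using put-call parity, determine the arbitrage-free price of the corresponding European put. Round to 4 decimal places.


Answer: Put price = 2.1850

Derivation:
Put-call parity: C - P = S_0 * exp(-qT) - K * exp(-rT).
S_0 * exp(-qT) = 10.8500 * 1.00000000 = 10.85000000
K * exp(-rT) = 12.3900 * 0.99775253 = 12.36215384
P = C - S*exp(-qT) + K*exp(-rT)
P = 0.6728 - 10.85000000 + 12.36215384 = 2.1850


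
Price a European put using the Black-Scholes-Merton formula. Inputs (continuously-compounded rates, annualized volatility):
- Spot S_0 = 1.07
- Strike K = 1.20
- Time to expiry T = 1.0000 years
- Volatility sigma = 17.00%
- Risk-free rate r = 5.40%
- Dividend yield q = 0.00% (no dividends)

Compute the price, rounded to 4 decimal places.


d1 = (ln(S/K) + (r - q + 0.5*sigma^2) * T) / (sigma * sqrt(T)) = -0.27184064
d2 = d1 - sigma * sqrt(T) = -0.44184064
exp(-rT) = 0.94743211; exp(-qT) = 1.00000000
P = K * exp(-rT) * N(-d2) - S_0 * exp(-qT) * N(-d1)
N(-d1) = 0.60712772; N(-d2) = 0.67069774
P = 1.2000 * 0.94743211 * 0.67069774 - 1.0700 * 1.00000000 * 0.60712772 = 0.1129

Answer: Price = 0.1129


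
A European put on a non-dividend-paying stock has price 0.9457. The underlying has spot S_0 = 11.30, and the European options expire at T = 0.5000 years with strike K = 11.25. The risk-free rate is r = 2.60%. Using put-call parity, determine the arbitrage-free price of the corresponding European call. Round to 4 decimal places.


Put-call parity: C - P = S_0 * exp(-qT) - K * exp(-rT).
S_0 * exp(-qT) = 11.3000 * 1.00000000 = 11.30000000
K * exp(-rT) = 11.2500 * 0.98708414 = 11.10469652
C = P + S*exp(-qT) - K*exp(-rT)
C = 0.9457 + 11.30000000 - 11.10469652 = 1.1410

Answer: Call price = 1.1410


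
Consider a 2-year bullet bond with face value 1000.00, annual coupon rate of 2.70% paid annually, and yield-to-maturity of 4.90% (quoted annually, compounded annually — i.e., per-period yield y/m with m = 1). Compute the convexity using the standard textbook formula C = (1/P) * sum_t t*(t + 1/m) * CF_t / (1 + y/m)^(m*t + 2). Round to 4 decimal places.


Answer: Convexity = 5.3550

Derivation:
Coupon per period c = face * coupon_rate / m = 27.000000
Periods per year m = 1; per-period yield y/m = 0.049000
Number of cashflows N = 2
Cashflows (t years, CF_t, discount factor 1/(1+y/m)^(m*t), PV):
  t = 1.0000: CF_t = 27.000000, DF = 0.953289, PV = 25.738799
  t = 2.0000: CF_t = 1027.000000, DF = 0.908760, PV = 933.296135
Price P = sum_t PV_t = 959.034934
Convexity numerator sum_t t*(t + 1/m) * CF_t / (1+y/m)^(m*t + 2):
  t = 1.0000: term = 46.780762
  t = 2.0000: term = 5088.851072
Convexity = (1/P) * sum = 5135.631835 / 959.034934 = 5.355000


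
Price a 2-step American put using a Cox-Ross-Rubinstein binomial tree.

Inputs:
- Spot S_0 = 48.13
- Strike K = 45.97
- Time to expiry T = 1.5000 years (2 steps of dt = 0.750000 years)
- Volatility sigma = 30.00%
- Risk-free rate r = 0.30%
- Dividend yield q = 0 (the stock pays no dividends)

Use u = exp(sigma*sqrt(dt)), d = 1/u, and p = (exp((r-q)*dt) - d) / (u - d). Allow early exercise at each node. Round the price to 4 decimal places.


Answer: Price = V(0,0) = 5.4207

Derivation:
dt = T/N = 0.750000
u = exp(sigma*sqrt(dt)) = 1.296681; d = 1/u = 0.771200
p = (exp((r-q)*dt) - d) / (u - d) = 0.439698
Discount per step: exp(-r*dt) = 0.997753
Stock lattice S(k, i) with i counting down-moves:
  k=0: S(0,0) = 48.1300
  k=1: S(1,0) = 62.4092; S(1,1) = 37.1179
  k=2: S(2,0) = 80.9248; S(2,1) = 48.1300; S(2,2) = 28.6253
Terminal payoffs V(N, i) = max(K - S_T, 0):
  V(2,0) = 0.000000; V(2,1) = 0.000000; V(2,2) = 17.344714
Backward induction: V(k, i) = exp(-r*dt) * [p * V(k+1, i) + (1-p) * V(k+1, i+1)]; then take max(V_cont, immediate exercise) for American.
  V(1,0) = exp(-r*dt) * [p*0.000000 + (1-p)*0.000000] = 0.000000; exercise = 0.000000; V(1,0) = max -> 0.000000
  V(1,1) = exp(-r*dt) * [p*0.000000 + (1-p)*17.344714] = 9.696443; exercise = 8.852147; V(1,1) = max -> 9.696443
  V(0,0) = exp(-r*dt) * [p*0.000000 + (1-p)*9.696443] = 5.420730; exercise = 0.000000; V(0,0) = max -> 5.420730


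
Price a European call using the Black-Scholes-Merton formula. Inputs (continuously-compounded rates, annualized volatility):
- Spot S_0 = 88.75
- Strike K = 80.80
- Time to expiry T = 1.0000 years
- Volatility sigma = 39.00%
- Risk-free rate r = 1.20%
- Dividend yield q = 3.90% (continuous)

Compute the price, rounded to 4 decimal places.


Answer: Price = 15.7142

Derivation:
d1 = (ln(S/K) + (r - q + 0.5*sigma^2) * T) / (sigma * sqrt(T)) = 0.36640119
d2 = d1 - sigma * sqrt(T) = -0.02359881
exp(-rT) = 0.98807171; exp(-qT) = 0.96175071
C = S_0 * exp(-qT) * N(d1) - K * exp(-rT) * N(d2)
N(d1) = 0.64296713; N(d2) = 0.49058631
C = 88.7500 * 0.96175071 * 0.64296713 - 80.8000 * 0.98807171 * 0.49058631 = 15.7142


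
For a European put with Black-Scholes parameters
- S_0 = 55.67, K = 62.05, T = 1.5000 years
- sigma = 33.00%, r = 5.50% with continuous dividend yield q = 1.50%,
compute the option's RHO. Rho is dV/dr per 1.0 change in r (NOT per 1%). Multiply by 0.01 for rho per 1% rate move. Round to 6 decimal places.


Answer: Rho = -53.677114

Derivation:
d1 = 0.0820848521; d2 = -0.3220809554
phi(d1) = 0.3976005207; exp(-qT) = 0.9777512372; exp(-rT) = 0.9208114379
N(-d2) = 0.6263043172
Rho = -K*T*exp(-rT)*N(-d2) = -62.0500 * 1.5000 * 0.9208114379 * 0.6263043172 = -53.677114
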